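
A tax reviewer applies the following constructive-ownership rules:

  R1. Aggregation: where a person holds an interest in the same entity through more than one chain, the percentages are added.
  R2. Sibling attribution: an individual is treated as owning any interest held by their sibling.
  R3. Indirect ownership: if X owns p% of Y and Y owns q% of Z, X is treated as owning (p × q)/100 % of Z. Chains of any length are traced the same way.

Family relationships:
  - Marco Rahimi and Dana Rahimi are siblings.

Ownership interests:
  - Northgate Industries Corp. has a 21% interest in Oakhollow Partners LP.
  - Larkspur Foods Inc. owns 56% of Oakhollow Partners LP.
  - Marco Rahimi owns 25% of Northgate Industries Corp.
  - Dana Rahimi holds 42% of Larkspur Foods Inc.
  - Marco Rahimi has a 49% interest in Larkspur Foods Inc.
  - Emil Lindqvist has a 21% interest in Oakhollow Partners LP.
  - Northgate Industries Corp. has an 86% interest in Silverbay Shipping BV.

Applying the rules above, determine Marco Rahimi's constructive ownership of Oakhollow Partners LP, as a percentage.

56.21%

By sibling attribution (R2), Marco Rahimi is treated as also owning Dana Rahimi's interest in Larkspur Foods Inc, giving 49% + 42% = 91%.
Chain via Larkspur Foods Inc. (R3): 91% × 56% = 50.96% of Oakhollow Partners LP.
Chain via Northgate Industries Corp. (R3): 25% × 21% = 5.25% of Oakhollow Partners LP.
Aggregating (R1): 50.96% + 5.25% = 56.21%.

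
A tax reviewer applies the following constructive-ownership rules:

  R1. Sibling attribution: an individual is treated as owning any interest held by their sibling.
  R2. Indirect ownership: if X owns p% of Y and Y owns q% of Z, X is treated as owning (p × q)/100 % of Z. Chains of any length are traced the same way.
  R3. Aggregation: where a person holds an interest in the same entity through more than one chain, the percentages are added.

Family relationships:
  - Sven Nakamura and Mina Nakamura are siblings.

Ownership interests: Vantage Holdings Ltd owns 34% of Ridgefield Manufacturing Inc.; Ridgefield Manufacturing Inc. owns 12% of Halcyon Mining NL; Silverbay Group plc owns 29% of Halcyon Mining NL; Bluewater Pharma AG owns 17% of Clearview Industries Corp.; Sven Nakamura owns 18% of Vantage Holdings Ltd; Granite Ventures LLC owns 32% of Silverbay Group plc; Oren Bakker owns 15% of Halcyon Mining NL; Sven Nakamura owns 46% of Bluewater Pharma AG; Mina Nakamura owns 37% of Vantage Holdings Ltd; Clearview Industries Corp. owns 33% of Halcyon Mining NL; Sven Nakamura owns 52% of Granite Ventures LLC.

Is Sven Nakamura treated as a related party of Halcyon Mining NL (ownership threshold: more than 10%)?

No

By sibling attribution (R1), Sven Nakamura is treated as also owning Mina Nakamura's interest in Vantage Holdings Ltd, giving 18% + 37% = 55%.
Chain via Vantage Holdings Ltd → Ridgefield Manufacturing Inc. (R2): 55% × 34% × 12% = 2.244% of Halcyon Mining NL.
Chain via Bluewater Pharma AG → Clearview Industries Corp. (R2): 46% × 17% × 33% = 2.5806% of Halcyon Mining NL.
Chain via Granite Ventures LLC → Silverbay Group plc (R2): 52% × 32% × 29% = 4.8256% of Halcyon Mining NL.
Aggregating (R3): 2.244% + 2.5806% + 4.8256% = 9.6502%.
9.6502% does not exceed the 10% threshold, so Sven is not a related party to Halcyon Mining NL.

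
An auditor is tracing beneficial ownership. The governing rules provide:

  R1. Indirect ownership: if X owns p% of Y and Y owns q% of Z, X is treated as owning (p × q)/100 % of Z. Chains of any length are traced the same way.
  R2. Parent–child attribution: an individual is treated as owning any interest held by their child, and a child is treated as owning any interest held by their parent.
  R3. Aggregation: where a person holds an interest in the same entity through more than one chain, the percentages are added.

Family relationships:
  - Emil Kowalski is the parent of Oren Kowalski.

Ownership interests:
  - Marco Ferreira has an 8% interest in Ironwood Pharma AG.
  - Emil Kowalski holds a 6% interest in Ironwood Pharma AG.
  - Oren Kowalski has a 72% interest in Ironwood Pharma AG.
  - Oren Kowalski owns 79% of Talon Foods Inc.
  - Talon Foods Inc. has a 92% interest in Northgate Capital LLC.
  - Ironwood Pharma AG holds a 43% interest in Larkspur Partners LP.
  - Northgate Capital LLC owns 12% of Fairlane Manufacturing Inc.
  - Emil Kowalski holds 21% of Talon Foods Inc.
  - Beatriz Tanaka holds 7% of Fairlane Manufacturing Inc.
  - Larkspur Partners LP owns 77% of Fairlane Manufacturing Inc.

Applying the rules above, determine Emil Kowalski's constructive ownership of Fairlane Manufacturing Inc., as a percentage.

36.8658%

By parent–child attribution (R2), Emil Kowalski is treated as also owning Oren Kowalski's interest in Talon Foods Inc, giving 21% + 79% = 100%.
By parent–child attribution (R2), Emil Kowalski is treated as also owning Oren Kowalski's interest in Ironwood Pharma AG, giving 6% + 72% = 78%.
Chain via Talon Foods Inc. → Northgate Capital LLC (R1): 100% × 92% × 12% = 11.04% of Fairlane Manufacturing Inc.
Chain via Ironwood Pharma AG → Larkspur Partners LP (R1): 78% × 43% × 77% = 25.8258% of Fairlane Manufacturing Inc.
Aggregating (R3): 11.04% + 25.8258% = 36.8658%.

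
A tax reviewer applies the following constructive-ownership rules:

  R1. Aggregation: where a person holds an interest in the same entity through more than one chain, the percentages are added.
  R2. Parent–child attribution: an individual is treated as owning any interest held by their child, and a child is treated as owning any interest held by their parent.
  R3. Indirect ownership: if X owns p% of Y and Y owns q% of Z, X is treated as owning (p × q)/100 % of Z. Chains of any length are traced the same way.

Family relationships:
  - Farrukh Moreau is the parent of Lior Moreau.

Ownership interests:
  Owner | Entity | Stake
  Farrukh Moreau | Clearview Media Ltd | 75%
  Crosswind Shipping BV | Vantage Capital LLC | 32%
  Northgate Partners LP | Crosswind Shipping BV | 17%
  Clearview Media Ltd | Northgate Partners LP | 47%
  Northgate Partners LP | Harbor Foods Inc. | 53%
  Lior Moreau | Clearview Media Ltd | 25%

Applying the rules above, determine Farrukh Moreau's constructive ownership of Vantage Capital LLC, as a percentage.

By parent–child attribution (R2), Farrukh Moreau is treated as also owning Lior Moreau's interest in Clearview Media Ltd, giving 75% + 25% = 100%.
Chain via Clearview Media Ltd → Northgate Partners LP → Crosswind Shipping BV (R3): 100% × 47% × 17% × 32% = 2.5568% of Vantage Capital LLC.

2.5568%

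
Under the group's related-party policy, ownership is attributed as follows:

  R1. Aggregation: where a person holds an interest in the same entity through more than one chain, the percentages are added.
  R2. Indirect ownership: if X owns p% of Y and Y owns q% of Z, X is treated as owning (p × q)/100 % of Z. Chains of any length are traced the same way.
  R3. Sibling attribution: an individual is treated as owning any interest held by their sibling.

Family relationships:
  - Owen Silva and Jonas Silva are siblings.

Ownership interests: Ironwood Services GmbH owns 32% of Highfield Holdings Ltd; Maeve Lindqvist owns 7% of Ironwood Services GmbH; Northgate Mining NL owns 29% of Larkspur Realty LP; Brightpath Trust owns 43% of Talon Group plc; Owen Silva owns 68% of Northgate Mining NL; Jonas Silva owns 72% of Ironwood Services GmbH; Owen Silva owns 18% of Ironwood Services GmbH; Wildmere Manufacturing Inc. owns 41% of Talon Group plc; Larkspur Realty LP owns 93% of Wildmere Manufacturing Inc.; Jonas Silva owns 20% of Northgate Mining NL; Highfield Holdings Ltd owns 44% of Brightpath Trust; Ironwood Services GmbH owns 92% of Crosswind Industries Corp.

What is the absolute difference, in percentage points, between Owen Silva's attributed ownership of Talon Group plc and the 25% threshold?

By sibling attribution (R3), Owen Silva is treated as also owning Jonas Silva's interest in Northgate Mining NL, giving 68% + 20% = 88%.
By sibling attribution (R3), Owen Silva is treated as also owning Jonas Silva's interest in Ironwood Services GmbH, giving 18% + 72% = 90%.
Chain via Northgate Mining NL → Larkspur Realty LP → Wildmere Manufacturing Inc. (R2): 88% × 29% × 93% × 41% = 9.730776% of Talon Group plc.
Chain via Ironwood Services GmbH → Highfield Holdings Ltd → Brightpath Trust (R2): 90% × 32% × 44% × 43% = 5.44896% of Talon Group plc.
Aggregating (R1): 9.730776% + 5.44896% = 15.179736%.
15.179736% falls short of the 25% threshold by 9.820264 percentage points.

9.820264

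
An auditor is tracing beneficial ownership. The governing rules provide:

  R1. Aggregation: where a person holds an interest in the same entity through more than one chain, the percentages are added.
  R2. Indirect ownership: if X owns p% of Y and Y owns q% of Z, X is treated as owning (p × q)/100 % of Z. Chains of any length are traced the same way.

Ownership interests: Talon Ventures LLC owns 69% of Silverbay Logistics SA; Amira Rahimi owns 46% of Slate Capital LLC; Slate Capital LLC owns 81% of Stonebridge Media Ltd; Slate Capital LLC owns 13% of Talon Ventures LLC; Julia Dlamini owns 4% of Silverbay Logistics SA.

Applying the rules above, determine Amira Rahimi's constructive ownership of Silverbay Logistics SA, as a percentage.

4.1262%

Chain via Slate Capital LLC → Talon Ventures LLC (R2): 46% × 13% × 69% = 4.1262% of Silverbay Logistics SA.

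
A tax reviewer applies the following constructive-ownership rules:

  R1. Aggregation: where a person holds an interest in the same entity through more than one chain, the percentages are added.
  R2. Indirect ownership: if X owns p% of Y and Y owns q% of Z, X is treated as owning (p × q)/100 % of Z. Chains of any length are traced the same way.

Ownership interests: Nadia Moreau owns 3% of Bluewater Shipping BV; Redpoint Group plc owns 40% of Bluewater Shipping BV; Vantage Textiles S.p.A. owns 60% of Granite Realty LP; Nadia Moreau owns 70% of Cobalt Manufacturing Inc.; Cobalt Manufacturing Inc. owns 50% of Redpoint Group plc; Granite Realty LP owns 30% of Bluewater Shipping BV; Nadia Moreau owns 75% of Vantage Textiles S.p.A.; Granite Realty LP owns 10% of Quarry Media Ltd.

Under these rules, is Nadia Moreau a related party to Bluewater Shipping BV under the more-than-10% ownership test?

Chain via Cobalt Manufacturing Inc. → Redpoint Group plc (R2): 70% × 50% × 40% = 14% of Bluewater Shipping BV.
Chain via Vantage Textiles S.p.A. → Granite Realty LP (R2): 75% × 60% × 30% = 13.5% of Bluewater Shipping BV.
Direct interest in Bluewater Shipping BV: 3%.
Aggregating (R1): 14% + 13.5% + 3% = 30.5%.
30.5% exceeds the 10% threshold, so Nadia is a related party to Bluewater Shipping BV.

Yes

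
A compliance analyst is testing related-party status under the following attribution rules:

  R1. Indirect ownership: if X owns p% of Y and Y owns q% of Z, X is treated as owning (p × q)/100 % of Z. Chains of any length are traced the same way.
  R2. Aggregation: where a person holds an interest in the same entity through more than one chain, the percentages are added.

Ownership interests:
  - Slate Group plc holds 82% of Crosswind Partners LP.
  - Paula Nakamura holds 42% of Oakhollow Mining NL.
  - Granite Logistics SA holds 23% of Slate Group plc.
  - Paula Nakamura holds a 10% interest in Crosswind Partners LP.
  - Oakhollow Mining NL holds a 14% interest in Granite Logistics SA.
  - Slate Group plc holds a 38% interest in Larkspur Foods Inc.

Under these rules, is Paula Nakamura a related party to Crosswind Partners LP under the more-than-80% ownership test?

Chain via Oakhollow Mining NL → Granite Logistics SA → Slate Group plc (R1): 42% × 14% × 23% × 82% = 1.108968% of Crosswind Partners LP.
Direct interest in Crosswind Partners LP: 10%.
Aggregating (R2): 1.108968% + 10% = 11.108968%.
11.108968% does not exceed the 80% threshold, so Paula is not a related party to Crosswind Partners LP.

No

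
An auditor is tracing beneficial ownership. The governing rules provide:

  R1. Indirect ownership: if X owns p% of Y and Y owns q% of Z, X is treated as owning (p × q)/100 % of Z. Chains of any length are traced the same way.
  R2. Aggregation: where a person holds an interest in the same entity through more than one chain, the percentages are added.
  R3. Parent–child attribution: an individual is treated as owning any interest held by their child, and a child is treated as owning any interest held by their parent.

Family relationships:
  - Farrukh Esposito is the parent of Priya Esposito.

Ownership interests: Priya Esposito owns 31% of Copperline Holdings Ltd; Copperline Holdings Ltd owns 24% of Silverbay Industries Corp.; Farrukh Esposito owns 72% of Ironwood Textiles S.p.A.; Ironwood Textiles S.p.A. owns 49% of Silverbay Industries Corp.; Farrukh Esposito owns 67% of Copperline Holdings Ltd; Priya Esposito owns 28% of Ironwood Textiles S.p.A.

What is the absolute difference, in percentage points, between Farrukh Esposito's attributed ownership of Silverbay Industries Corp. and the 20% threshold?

52.52

By parent–child attribution (R3), Farrukh Esposito is treated as also owning Priya Esposito's interest in Ironwood Textiles S.p.A, giving 72% + 28% = 100%.
By parent–child attribution (R3), Farrukh Esposito is treated as also owning Priya Esposito's interest in Copperline Holdings Ltd, giving 67% + 31% = 98%.
Chain via Ironwood Textiles S.p.A. (R1): 100% × 49% = 49% of Silverbay Industries Corp.
Chain via Copperline Holdings Ltd (R1): 98% × 24% = 23.52% of Silverbay Industries Corp.
Aggregating (R2): 49% + 23.52% = 72.52%.
72.52% exceeds the 20% threshold by 52.52 percentage points.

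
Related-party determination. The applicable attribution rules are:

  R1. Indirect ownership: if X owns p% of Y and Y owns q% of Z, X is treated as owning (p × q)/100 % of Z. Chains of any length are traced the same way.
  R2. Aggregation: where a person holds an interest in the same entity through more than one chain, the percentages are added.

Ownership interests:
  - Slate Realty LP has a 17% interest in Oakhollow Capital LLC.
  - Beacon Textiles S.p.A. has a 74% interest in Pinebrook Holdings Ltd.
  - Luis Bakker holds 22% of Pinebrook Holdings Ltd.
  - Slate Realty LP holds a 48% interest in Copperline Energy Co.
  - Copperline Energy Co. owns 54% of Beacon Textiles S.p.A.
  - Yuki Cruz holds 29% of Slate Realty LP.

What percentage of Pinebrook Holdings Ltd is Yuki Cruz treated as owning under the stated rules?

Chain via Slate Realty LP → Copperline Energy Co. → Beacon Textiles S.p.A. (R1): 29% × 48% × 54% × 74% = 5.562432% of Pinebrook Holdings Ltd.

5.562432%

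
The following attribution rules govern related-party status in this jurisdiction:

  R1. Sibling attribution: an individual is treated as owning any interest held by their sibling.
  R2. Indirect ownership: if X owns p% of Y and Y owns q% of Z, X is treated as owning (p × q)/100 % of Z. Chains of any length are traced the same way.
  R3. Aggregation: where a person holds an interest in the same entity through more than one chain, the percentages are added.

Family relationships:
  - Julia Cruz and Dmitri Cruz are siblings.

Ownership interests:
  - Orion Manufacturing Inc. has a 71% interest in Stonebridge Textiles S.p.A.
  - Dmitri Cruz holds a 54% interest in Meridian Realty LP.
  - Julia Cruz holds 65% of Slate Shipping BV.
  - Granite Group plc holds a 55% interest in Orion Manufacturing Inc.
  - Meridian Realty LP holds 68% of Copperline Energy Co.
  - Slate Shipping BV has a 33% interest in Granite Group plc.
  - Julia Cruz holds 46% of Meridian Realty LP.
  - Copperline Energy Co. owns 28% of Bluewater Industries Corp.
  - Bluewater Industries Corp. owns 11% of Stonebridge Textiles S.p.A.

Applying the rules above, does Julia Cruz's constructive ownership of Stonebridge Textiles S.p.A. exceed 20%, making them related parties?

By sibling attribution (R1), Julia Cruz is treated as also owning Dmitri Cruz's interest in Meridian Realty LP, giving 46% + 54% = 100%.
Chain via Slate Shipping BV → Granite Group plc → Orion Manufacturing Inc. (R2): 65% × 33% × 55% × 71% = 8.376225% of Stonebridge Textiles S.p.A.
Chain via Meridian Realty LP → Copperline Energy Co. → Bluewater Industries Corp. (R2): 100% × 68% × 28% × 11% = 2.0944% of Stonebridge Textiles S.p.A.
Aggregating (R3): 8.376225% + 2.0944% = 10.470625%.
10.470625% does not exceed the 20% threshold, so Julia is not a related party to Stonebridge Textiles S.p.A.

No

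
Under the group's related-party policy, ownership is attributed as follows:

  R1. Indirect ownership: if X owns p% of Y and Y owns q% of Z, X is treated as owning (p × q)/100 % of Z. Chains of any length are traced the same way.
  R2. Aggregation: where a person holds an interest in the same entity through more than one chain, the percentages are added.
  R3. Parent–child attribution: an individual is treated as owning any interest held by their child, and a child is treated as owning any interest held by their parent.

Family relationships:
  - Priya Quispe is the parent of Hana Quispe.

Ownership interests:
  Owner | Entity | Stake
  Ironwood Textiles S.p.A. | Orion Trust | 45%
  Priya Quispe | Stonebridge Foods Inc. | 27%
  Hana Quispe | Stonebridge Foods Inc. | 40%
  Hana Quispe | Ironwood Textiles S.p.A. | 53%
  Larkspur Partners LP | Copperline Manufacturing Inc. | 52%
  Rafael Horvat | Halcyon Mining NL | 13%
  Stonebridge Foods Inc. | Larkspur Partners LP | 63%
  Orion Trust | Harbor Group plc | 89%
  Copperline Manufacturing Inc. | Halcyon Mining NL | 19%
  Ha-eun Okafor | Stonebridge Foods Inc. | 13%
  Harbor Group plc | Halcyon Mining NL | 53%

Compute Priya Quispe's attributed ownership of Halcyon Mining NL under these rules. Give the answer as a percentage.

By parent–child attribution (R3), Priya Quispe is treated as also owning Hana Quispe's interest in Stonebridge Foods Inc, giving 27% + 40% = 67%.
By parent–child attribution (R3), Priya Quispe is treated as owning Hana Quispe's 53% interest in Ironwood Textiles S.p.A.
Chain via Stonebridge Foods Inc. → Larkspur Partners LP → Copperline Manufacturing Inc. (R1): 67% × 63% × 52% × 19% = 4.170348% of Halcyon Mining NL.
Chain via Ironwood Textiles S.p.A. → Orion Trust → Harbor Group plc (R1): 53% × 45% × 89% × 53% = 11.250045% of Halcyon Mining NL.
Aggregating (R2): 4.170348% + 11.250045% = 15.420393%.

15.420393%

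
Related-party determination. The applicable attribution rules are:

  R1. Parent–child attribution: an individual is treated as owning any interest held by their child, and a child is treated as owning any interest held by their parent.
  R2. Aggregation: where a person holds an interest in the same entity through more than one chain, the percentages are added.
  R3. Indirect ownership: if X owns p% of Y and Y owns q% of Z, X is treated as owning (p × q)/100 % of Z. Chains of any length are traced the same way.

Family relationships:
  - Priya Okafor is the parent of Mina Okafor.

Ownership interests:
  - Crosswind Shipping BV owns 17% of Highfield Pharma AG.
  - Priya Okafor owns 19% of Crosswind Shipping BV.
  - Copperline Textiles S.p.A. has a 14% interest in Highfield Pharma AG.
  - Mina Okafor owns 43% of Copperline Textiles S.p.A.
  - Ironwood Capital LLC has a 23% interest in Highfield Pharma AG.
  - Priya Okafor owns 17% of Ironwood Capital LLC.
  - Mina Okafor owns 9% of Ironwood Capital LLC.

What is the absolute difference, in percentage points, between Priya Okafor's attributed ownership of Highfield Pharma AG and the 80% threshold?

64.77

By parent–child attribution (R1), Priya Okafor is treated as also owning Mina Okafor's interest in Ironwood Capital LLC, giving 17% + 9% = 26%.
By parent–child attribution (R1), Priya Okafor is treated as owning Mina Okafor's 43% interest in Copperline Textiles S.p.A.
Chain via Crosswind Shipping BV (R3): 19% × 17% = 3.23% of Highfield Pharma AG.
Chain via Ironwood Capital LLC (R3): 26% × 23% = 5.98% of Highfield Pharma AG.
Chain via Copperline Textiles S.p.A. (R3): 43% × 14% = 6.02% of Highfield Pharma AG.
Aggregating (R2): 3.23% + 5.98% + 6.02% = 15.23%.
15.23% falls short of the 80% threshold by 64.77 percentage points.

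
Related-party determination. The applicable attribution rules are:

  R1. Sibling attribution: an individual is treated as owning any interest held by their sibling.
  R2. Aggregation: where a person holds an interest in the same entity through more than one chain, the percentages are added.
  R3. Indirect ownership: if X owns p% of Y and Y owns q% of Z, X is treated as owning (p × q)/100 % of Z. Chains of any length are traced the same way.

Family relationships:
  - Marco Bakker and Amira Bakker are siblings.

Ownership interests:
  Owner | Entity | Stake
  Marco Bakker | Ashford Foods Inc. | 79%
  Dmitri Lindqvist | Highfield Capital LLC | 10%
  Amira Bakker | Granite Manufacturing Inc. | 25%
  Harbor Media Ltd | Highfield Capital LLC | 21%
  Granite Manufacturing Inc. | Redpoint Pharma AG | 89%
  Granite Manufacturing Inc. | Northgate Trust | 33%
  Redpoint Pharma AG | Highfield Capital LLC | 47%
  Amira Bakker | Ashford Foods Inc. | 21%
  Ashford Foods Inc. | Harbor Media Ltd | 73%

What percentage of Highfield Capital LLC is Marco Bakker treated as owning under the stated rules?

25.7875%

By sibling attribution (R1), Marco Bakker is treated as also owning Amira Bakker's interest in Ashford Foods Inc, giving 79% + 21% = 100%.
By sibling attribution (R1), Marco Bakker is treated as owning Amira Bakker's 25% interest in Granite Manufacturing Inc.
Chain via Ashford Foods Inc. → Harbor Media Ltd (R3): 100% × 73% × 21% = 15.33% of Highfield Capital LLC.
Chain via Granite Manufacturing Inc. → Redpoint Pharma AG (R3): 25% × 89% × 47% = 10.4575% of Highfield Capital LLC.
Aggregating (R2): 15.33% + 10.4575% = 25.7875%.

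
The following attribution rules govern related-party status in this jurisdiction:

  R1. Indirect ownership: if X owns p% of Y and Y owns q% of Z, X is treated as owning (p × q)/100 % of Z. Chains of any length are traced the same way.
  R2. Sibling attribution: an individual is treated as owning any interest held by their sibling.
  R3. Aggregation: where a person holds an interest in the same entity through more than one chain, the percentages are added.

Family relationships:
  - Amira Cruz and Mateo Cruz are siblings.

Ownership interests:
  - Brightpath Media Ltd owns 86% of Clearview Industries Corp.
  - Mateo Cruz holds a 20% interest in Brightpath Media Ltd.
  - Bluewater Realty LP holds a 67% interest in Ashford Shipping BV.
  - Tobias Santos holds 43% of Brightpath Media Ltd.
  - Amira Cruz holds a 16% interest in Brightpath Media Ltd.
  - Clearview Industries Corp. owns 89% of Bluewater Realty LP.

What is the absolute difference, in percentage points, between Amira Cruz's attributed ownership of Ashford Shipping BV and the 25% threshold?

6.538552

By sibling attribution (R2), Amira Cruz is treated as also owning Mateo Cruz's interest in Brightpath Media Ltd, giving 16% + 20% = 36%.
Chain via Brightpath Media Ltd → Clearview Industries Corp. → Bluewater Realty LP (R1): 36% × 86% × 89% × 67% = 18.461448% of Ashford Shipping BV.
18.461448% falls short of the 25% threshold by 6.538552 percentage points.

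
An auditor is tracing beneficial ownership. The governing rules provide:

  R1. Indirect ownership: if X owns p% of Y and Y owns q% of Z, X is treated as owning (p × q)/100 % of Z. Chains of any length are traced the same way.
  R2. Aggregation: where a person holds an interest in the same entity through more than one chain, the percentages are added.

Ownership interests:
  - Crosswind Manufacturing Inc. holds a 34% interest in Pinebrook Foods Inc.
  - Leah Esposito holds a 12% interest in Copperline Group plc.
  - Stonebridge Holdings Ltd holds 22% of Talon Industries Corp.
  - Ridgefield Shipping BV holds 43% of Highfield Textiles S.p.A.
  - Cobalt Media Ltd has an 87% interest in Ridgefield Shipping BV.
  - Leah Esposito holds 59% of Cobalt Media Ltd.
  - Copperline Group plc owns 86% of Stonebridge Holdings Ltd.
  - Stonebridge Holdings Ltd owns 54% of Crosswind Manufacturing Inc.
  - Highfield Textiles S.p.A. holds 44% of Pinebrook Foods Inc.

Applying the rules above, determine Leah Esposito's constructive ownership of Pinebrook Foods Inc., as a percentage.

11.606388%

Chain via Copperline Group plc → Stonebridge Holdings Ltd → Crosswind Manufacturing Inc. (R1): 12% × 86% × 54% × 34% = 1.894752% of Pinebrook Foods Inc.
Chain via Cobalt Media Ltd → Ridgefield Shipping BV → Highfield Textiles S.p.A. (R1): 59% × 87% × 43% × 44% = 9.711636% of Pinebrook Foods Inc.
Aggregating (R2): 1.894752% + 9.711636% = 11.606388%.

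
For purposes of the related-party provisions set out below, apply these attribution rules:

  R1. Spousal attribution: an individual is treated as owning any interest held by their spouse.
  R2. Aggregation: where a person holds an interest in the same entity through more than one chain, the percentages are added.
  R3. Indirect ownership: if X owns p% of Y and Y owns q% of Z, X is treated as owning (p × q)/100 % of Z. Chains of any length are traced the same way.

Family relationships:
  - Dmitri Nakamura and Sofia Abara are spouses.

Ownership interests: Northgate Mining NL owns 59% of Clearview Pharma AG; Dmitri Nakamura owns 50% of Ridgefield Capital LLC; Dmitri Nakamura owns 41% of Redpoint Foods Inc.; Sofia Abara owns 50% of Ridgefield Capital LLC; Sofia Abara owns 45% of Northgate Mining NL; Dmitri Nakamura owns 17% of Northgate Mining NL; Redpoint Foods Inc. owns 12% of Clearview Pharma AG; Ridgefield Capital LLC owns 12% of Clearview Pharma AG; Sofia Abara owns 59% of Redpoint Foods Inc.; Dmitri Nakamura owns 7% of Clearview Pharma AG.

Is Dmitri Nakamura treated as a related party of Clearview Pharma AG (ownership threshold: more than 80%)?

No

By spousal attribution (R1), Dmitri Nakamura is treated as also owning Sofia Abara's interest in Redpoint Foods Inc, giving 41% + 59% = 100%.
By spousal attribution (R1), Dmitri Nakamura is treated as also owning Sofia Abara's interest in Northgate Mining NL, giving 17% + 45% = 62%.
By spousal attribution (R1), Dmitri Nakamura is treated as also owning Sofia Abara's interest in Ridgefield Capital LLC, giving 50% + 50% = 100%.
Chain via Redpoint Foods Inc. (R3): 100% × 12% = 12% of Clearview Pharma AG.
Chain via Northgate Mining NL (R3): 62% × 59% = 36.58% of Clearview Pharma AG.
Chain via Ridgefield Capital LLC (R3): 100% × 12% = 12% of Clearview Pharma AG.
Direct interest in Clearview Pharma AG: 7%.
Aggregating (R2): 12% + 36.58% + 12% + 7% = 67.58%.
67.58% does not exceed the 80% threshold, so Dmitri is not a related party to Clearview Pharma AG.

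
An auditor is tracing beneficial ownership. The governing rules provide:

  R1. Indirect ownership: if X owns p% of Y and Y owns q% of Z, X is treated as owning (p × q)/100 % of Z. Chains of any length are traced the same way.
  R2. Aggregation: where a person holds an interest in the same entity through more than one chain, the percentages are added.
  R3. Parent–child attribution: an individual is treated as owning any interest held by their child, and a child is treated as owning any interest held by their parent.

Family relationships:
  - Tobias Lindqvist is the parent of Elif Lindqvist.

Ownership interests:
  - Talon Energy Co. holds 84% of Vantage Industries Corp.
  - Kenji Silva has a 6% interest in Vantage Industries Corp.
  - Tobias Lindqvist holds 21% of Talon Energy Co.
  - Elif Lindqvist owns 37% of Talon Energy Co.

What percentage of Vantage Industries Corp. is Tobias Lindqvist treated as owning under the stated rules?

By parent–child attribution (R3), Tobias Lindqvist is treated as also owning Elif Lindqvist's interest in Talon Energy Co, giving 21% + 37% = 58%.
Chain via Talon Energy Co. (R1): 58% × 84% = 48.72% of Vantage Industries Corp.

48.72%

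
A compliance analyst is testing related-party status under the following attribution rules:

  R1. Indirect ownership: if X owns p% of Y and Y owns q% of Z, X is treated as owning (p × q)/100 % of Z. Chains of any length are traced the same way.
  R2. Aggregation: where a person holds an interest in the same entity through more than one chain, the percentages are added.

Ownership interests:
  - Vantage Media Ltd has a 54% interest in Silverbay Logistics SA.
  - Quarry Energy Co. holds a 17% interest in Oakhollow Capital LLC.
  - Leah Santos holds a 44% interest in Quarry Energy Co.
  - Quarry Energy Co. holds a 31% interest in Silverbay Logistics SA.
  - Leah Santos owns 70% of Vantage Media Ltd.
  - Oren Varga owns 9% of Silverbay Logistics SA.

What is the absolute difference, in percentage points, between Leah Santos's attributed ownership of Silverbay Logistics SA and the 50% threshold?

Chain via Quarry Energy Co. (R1): 44% × 31% = 13.64% of Silverbay Logistics SA.
Chain via Vantage Media Ltd (R1): 70% × 54% = 37.8% of Silverbay Logistics SA.
Aggregating (R2): 13.64% + 37.8% = 51.44%.
51.44% exceeds the 50% threshold by 1.44 percentage points.

1.44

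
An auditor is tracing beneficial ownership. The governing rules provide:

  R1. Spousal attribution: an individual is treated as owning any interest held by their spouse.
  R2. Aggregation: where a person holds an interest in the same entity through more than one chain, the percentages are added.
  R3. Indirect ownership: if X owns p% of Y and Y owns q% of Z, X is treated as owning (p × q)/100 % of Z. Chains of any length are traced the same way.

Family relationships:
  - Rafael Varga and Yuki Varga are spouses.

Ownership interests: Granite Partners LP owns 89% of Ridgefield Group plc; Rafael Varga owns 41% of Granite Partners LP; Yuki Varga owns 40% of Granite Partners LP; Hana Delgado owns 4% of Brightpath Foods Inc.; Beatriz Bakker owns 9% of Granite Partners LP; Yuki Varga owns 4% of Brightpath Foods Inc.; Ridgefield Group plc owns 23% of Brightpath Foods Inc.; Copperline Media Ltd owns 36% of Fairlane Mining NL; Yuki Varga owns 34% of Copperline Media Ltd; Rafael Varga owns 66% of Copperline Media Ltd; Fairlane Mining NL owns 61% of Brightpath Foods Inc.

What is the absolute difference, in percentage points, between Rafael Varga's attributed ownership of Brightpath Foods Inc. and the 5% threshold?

37.5407

By spousal attribution (R1), Rafael Varga is treated as also owning Yuki Varga's interest in Copperline Media Ltd, giving 66% + 34% = 100%.
By spousal attribution (R1), Rafael Varga is treated as also owning Yuki Varga's interest in Granite Partners LP, giving 41% + 40% = 81%.
By spousal attribution (R1), Rafael Varga is treated as owning Yuki Varga's 4% interest in Brightpath Foods Inc.
Chain via Copperline Media Ltd → Fairlane Mining NL (R3): 100% × 36% × 61% = 21.96% of Brightpath Foods Inc.
Chain via Granite Partners LP → Ridgefield Group plc (R3): 81% × 89% × 23% = 16.5807% of Brightpath Foods Inc.
Direct interest in Brightpath Foods Inc: 4%.
Aggregating (R2): 21.96% + 16.5807% + 4% = 42.5407%.
42.5407% exceeds the 5% threshold by 37.5407 percentage points.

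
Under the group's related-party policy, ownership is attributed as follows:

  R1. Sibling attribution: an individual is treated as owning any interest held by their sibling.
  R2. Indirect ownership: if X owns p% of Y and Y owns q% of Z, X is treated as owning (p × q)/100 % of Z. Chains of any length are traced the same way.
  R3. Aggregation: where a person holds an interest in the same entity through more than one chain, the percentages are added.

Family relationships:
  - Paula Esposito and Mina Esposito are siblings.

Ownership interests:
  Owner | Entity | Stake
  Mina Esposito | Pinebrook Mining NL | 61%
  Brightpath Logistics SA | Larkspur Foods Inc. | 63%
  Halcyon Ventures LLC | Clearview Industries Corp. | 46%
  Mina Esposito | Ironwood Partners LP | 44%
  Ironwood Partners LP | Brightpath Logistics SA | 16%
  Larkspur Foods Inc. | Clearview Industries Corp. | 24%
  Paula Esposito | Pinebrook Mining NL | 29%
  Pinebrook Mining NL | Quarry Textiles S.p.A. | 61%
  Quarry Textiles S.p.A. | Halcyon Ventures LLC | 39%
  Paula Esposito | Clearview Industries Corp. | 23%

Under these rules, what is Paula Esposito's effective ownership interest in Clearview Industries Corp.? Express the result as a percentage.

By sibling attribution (R1), Paula Esposito is treated as also owning Mina Esposito's interest in Pinebrook Mining NL, giving 29% + 61% = 90%.
By sibling attribution (R1), Paula Esposito is treated as owning Mina Esposito's 44% interest in Ironwood Partners LP.
Chain via Pinebrook Mining NL → Quarry Textiles S.p.A. → Halcyon Ventures LLC (R2): 90% × 61% × 39% × 46% = 9.84906% of Clearview Industries Corp.
Direct interest in Clearview Industries Corp: 23%.
Chain via Ironwood Partners LP → Brightpath Logistics SA → Larkspur Foods Inc. (R2): 44% × 16% × 63% × 24% = 1.064448% of Clearview Industries Corp.
Aggregating (R3): 9.84906% + 23% + 1.064448% = 33.913508%.

33.913508%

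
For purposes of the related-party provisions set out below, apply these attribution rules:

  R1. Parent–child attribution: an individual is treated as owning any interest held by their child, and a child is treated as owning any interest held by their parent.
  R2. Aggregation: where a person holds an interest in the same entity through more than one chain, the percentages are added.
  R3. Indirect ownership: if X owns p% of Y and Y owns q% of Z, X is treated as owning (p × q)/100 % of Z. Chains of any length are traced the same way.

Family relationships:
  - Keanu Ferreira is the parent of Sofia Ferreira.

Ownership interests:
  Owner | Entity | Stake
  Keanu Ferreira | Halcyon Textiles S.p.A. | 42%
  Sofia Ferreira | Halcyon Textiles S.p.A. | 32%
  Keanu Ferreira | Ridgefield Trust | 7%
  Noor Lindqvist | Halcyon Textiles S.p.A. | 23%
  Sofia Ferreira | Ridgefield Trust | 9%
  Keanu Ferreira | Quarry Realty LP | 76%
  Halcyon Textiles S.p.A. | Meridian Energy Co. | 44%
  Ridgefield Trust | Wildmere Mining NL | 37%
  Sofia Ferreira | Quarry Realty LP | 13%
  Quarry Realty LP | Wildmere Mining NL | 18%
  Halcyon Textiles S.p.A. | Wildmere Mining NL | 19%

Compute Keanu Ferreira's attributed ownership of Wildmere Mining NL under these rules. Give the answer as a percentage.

36%

By parent–child attribution (R1), Keanu Ferreira is treated as also owning Sofia Ferreira's interest in Ridgefield Trust, giving 7% + 9% = 16%.
By parent–child attribution (R1), Keanu Ferreira is treated as also owning Sofia Ferreira's interest in Quarry Realty LP, giving 76% + 13% = 89%.
By parent–child attribution (R1), Keanu Ferreira is treated as also owning Sofia Ferreira's interest in Halcyon Textiles S.p.A, giving 42% + 32% = 74%.
Chain via Ridgefield Trust (R3): 16% × 37% = 5.92% of Wildmere Mining NL.
Chain via Quarry Realty LP (R3): 89% × 18% = 16.02% of Wildmere Mining NL.
Chain via Halcyon Textiles S.p.A. (R3): 74% × 19% = 14.06% of Wildmere Mining NL.
Aggregating (R2): 5.92% + 16.02% + 14.06% = 36%.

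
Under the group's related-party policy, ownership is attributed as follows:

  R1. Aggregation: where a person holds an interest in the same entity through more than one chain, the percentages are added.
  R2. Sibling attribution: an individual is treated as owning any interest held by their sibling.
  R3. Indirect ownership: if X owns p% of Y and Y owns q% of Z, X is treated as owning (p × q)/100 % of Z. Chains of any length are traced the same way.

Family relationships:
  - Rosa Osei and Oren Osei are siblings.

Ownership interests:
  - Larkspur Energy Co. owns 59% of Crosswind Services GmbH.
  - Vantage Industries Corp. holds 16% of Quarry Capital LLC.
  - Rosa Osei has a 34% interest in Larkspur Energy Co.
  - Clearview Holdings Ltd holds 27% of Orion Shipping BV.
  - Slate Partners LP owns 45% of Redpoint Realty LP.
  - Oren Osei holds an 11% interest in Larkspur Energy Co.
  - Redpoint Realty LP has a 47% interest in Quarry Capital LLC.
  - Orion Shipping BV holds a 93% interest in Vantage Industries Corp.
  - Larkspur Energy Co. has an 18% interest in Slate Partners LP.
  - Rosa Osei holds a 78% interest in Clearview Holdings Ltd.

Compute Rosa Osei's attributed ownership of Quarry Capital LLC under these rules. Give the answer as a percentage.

4.846878%

By sibling attribution (R2), Rosa Osei is treated as also owning Oren Osei's interest in Larkspur Energy Co, giving 34% + 11% = 45%.
Chain via Clearview Holdings Ltd → Orion Shipping BV → Vantage Industries Corp. (R3): 78% × 27% × 93% × 16% = 3.133728% of Quarry Capital LLC.
Chain via Larkspur Energy Co. → Slate Partners LP → Redpoint Realty LP (R3): 45% × 18% × 45% × 47% = 1.71315% of Quarry Capital LLC.
Aggregating (R1): 3.133728% + 1.71315% = 4.846878%.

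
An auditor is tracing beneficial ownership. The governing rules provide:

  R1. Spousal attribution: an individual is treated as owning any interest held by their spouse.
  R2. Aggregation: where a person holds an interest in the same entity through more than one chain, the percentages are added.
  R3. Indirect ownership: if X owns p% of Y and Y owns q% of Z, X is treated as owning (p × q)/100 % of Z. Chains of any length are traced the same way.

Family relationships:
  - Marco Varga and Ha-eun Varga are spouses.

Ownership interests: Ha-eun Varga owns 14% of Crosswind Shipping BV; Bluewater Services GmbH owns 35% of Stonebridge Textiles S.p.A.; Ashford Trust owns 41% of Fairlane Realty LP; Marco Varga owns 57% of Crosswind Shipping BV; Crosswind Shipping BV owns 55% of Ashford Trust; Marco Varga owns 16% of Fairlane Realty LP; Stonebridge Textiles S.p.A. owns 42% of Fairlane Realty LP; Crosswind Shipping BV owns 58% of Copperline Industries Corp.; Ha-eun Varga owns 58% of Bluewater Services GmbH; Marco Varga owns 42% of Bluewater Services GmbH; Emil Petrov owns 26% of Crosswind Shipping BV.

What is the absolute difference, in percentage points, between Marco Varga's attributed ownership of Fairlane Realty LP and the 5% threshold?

41.7105

By spousal attribution (R1), Marco Varga is treated as also owning Ha-eun Varga's interest in Bluewater Services GmbH, giving 42% + 58% = 100%.
By spousal attribution (R1), Marco Varga is treated as also owning Ha-eun Varga's interest in Crosswind Shipping BV, giving 57% + 14% = 71%.
Chain via Bluewater Services GmbH → Stonebridge Textiles S.p.A. (R3): 100% × 35% × 42% = 14.7% of Fairlane Realty LP.
Chain via Crosswind Shipping BV → Ashford Trust (R3): 71% × 55% × 41% = 16.0105% of Fairlane Realty LP.
Direct interest in Fairlane Realty LP: 16%.
Aggregating (R2): 14.7% + 16.0105% + 16% = 46.7105%.
46.7105% exceeds the 5% threshold by 41.7105 percentage points.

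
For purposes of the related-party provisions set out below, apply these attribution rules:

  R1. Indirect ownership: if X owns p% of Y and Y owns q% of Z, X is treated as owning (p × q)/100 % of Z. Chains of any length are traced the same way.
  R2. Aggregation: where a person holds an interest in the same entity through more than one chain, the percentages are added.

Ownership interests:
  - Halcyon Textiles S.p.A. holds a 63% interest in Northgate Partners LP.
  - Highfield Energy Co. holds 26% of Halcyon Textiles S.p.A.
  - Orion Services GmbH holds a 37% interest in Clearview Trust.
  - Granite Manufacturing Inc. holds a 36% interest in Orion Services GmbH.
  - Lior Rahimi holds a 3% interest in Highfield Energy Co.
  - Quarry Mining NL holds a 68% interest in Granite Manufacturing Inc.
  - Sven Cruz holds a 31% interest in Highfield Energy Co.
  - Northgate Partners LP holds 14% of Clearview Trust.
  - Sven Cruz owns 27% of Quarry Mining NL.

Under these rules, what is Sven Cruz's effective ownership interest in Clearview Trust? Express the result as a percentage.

Chain via Quarry Mining NL → Granite Manufacturing Inc. → Orion Services GmbH (R1): 27% × 68% × 36% × 37% = 2.445552% of Clearview Trust.
Chain via Highfield Energy Co. → Halcyon Textiles S.p.A. → Northgate Partners LP (R1): 31% × 26% × 63% × 14% = 0.710892% of Clearview Trust.
Aggregating (R2): 2.445552% + 0.710892% = 3.156444%.

3.156444%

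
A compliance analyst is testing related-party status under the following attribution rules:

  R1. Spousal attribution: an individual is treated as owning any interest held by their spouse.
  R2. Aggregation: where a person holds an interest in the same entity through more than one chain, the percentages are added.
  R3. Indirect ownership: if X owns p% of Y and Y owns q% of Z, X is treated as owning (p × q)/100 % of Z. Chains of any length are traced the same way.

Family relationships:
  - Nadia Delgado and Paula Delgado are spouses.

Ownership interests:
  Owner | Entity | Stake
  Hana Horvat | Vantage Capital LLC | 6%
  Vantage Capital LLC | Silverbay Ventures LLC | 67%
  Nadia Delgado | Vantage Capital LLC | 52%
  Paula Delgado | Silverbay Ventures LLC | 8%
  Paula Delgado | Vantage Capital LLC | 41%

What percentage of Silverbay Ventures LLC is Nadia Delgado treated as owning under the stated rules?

70.31%

By spousal attribution (R1), Nadia Delgado is treated as also owning Paula Delgado's interest in Vantage Capital LLC, giving 52% + 41% = 93%.
By spousal attribution (R1), Nadia Delgado is treated as owning Paula Delgado's 8% interest in Silverbay Ventures LLC.
Chain via Vantage Capital LLC (R3): 93% × 67% = 62.31% of Silverbay Ventures LLC.
Direct interest in Silverbay Ventures LLC: 8%.
Aggregating (R2): 62.31% + 8% = 70.31%.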